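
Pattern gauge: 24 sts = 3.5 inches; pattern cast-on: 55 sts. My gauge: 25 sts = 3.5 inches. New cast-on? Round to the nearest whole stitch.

Scale factor = 25 / 24 = 1.042.
55 × 25 / 24 = 57.29 sts.
→ 57 sts.

CO 57 sts.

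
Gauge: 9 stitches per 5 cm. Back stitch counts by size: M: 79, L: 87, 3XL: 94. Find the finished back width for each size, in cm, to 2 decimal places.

9/5 = 1.8 sts per cm.
M: 79 / 1.8 = 43.889 → 43.89 cm.
L: 87 / 1.8 = 48.333 → 48.33 cm.
3XL: 94 / 1.8 = 52.222 → 52.22 cm.

M 43.89 cm; L 48.33 cm; 3XL 52.22 cm.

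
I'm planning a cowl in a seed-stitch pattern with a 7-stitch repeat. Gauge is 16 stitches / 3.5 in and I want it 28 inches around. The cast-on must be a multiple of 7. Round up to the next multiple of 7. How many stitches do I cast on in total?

133 stitches.

16 / 3.5 = 4.571 sts per inch.
28 × 4.571 = 128.00 sts.
Next multiple of 7: 133.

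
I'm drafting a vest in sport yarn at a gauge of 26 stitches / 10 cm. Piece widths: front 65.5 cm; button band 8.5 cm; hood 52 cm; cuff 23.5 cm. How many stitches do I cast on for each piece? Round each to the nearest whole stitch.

Rate = 26/10 = 2.6 sts per cm.
front: 65.5 × 2.6 = 170.30 → 170.
button band: 8.5 × 2.6 = 22.10 → 22.
hood: 52 × 2.6 = 135.20 → 135.
cuff: 23.5 × 2.6 = 61.10 → 61.

front 170; button band 22; hood 135; cuff 61.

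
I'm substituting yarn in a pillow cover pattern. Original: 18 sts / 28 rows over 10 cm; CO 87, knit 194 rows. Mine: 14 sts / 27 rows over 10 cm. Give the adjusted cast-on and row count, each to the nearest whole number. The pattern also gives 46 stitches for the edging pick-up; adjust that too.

Stitches: 87 × 14/18 = 67.67 → 68.
Rows: 194 × 27/28 = 187.07 → 187.
edging pick-up: 46 × 14/18 = 35.78 → 36.

Cast on 68 stitches; work 187 rows; edging pick-up 36 stitches.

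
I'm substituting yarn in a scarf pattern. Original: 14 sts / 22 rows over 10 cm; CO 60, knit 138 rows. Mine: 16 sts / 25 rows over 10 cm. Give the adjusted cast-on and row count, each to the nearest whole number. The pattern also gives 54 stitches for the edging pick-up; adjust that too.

Cast on 69 stitches; work 157 rows; edging pick-up 62 stitches.

Stitches: 60 × 16/14 = 68.57 → 69.
Rows: 138 × 25/22 = 156.82 → 157.
edging pick-up: 54 × 16/14 = 61.71 → 62.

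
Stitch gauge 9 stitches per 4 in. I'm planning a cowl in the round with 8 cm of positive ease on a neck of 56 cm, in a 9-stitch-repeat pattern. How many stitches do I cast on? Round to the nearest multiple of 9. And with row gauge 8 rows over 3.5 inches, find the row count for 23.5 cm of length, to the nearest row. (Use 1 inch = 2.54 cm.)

Finished = 56 + 8 = 64 cm.
64 cm × 1/2.54 = 25.20 inches.
9/4 = 2.25 sts per in; 25.20 × 2.25 = 56.69 sts.
Nearest multiple of 9 → 54.
23.5 cm = 9.25 inches; × 2.286 = 21.15 → 21 rows.

Cast on 54 stitches; work 21 rows.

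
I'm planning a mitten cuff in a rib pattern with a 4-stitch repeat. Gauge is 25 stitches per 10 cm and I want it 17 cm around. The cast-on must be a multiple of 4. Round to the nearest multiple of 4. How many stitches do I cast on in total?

25 / 10 = 2.5 sts per cm.
17 × 2.5 = 42.50 sts.
Nearest multiple of 4: 44.

CO 44 sts.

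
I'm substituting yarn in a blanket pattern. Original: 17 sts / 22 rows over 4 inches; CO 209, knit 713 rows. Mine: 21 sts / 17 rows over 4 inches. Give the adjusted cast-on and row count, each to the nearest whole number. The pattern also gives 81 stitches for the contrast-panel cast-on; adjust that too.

Cast on 258 stitches; work 551 rows; contrast-panel cast-on 100 stitches.

Stitches: 209 × 21/17 = 258.18 → 258.
Rows: 713 × 17/22 = 550.95 → 551.
contrast-panel cast-on: 81 × 21/17 = 100.06 → 100.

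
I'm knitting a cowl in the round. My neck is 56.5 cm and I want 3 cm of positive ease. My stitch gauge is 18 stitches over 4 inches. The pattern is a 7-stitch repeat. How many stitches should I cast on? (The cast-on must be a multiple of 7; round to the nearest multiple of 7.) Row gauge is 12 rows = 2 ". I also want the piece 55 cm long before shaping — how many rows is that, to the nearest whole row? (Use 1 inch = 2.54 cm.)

Finished = 56.5 + 3 = 59.5 cm.
59.5 cm × 1/2.54 = 23.43 inches.
18/4 = 4.5 sts per in; 23.43 × 4.5 = 105.41 sts.
Nearest multiple of 7 → 105.
55 cm = 21.65 inches; × 6 = 129.92 → 130 rows.

Cast on 105 stitches; work 130 rows.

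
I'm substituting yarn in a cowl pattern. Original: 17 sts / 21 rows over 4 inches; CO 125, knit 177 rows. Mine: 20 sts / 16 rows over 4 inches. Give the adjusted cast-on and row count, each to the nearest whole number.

Cast on 147 stitches; work 135 rows.

Stitches: 125 × 20/17 = 147.06 → 147.
Rows: 177 × 16/21 = 134.86 → 135.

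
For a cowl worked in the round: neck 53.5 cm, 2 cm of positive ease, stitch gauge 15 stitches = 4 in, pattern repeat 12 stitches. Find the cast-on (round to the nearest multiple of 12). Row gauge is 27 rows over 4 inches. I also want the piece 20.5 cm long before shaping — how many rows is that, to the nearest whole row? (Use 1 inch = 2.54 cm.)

Finished = 53.5 + 2 = 55.5 cm.
55.5 cm × 1/2.54 = 21.85 inches.
15/4 = 3.75 sts per in; 21.85 × 3.75 = 81.94 sts.
Nearest multiple of 12 → 84.
20.5 cm = 8.07 inches; × 6.75 = 54.48 → 54 rows.

Cast on 84 stitches; work 54 rows.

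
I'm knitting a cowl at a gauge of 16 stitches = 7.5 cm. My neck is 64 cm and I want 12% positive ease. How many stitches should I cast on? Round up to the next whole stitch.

Finished = 64 × 1.12 = 71.68 cm.
16 / 7.5 = 2.133 sts per cm.
71.68 × 2.133 = 152.92 sts.
→ 153 sts.

Cast on 153 stitches.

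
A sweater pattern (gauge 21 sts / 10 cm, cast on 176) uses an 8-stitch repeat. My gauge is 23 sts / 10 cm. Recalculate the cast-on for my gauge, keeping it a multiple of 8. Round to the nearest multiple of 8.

176 × 23 / 21 = 192.76.
Nearest multiple of 8: 192.

Cast on 192 stitches.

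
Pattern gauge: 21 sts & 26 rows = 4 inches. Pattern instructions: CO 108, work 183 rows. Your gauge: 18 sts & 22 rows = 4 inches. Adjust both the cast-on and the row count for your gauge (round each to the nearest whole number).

Stitches: 108 × 18/21 = 92.57 → 93.
Rows: 183 × 22/26 = 154.85 → 155.

Cast on 93 stitches; work 155 rows.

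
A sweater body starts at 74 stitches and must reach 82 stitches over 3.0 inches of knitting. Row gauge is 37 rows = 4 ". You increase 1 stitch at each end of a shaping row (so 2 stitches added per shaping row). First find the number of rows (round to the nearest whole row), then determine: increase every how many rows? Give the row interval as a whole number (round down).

Rows = 3.0 × 9.25 = 27.8 → 28 rows.
Stitches to add: 8 → 4 shaping rows (at 2 st each).
28 / 4 = 7.00 → every 7 rows.

Increase every 7th row.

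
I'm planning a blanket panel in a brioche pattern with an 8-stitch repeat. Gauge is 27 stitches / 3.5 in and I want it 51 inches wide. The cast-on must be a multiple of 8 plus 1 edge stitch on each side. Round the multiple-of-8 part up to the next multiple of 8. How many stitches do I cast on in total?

27 / 3.5 = 7.714 sts per inch.
51 × 7.714 = 393.43 sts.
Less 2 edge sts → 391.43 for the repeat.
Next multiple of 8: 392.
Add back 2 edge sts → 394.

CO 394 sts.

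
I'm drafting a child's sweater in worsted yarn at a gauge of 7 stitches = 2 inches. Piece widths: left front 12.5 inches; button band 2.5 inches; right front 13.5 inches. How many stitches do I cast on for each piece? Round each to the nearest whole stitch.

Rate = 7/2 = 3.5 sts per in.
left front: 12.5 × 3.5 = 43.75 → 44.
button band: 2.5 × 3.5 = 8.75 → 9.
right front: 13.5 × 3.5 = 47.25 → 47.

left front 44; button band 9; right front 47.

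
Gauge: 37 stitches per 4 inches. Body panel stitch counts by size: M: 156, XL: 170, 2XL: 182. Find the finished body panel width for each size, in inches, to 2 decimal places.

M 16.86 inches; XL 18.38 inches; 2XL 19.68 inches.

37/4 = 9.25 sts per in.
M: 156 / 9.25 = 16.865 → 16.86 in.
XL: 170 / 9.25 = 18.378 → 18.38 in.
2XL: 182 / 9.25 = 19.676 → 19.68 in.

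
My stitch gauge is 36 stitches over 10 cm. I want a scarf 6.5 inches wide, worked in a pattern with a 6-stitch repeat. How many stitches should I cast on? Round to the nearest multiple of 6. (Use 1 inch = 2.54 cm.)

6.5 in = 6.5 × 2.54 = 16.51 cm.
36 / 10 = 3.6 sts/cm.
16.51 × 3.6 = 59.44 sts.
→ 60.

Cast on 60 stitches.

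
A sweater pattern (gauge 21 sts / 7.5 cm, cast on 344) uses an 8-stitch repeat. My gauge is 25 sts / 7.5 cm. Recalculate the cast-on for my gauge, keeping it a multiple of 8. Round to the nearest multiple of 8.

344 × 25 / 21 = 409.52.
Nearest multiple of 8: 408.

CO 408 sts.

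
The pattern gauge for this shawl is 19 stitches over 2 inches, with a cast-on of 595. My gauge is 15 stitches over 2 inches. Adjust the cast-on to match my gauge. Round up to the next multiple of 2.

Cast on 470 stitches.

Scale factor = 15 / 19 = 0.789.
595 × 15 / 19 = 469.74 sts.
→ 470 sts.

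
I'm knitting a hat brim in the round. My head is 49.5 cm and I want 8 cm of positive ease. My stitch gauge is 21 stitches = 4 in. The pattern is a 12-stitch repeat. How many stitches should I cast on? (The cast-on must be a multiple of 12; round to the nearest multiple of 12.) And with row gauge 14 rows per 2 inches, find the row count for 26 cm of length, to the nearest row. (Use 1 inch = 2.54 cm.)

Cast on 120 stitches; work 72 rows.

Finished = 49.5 + 8 = 57.5 cm.
57.5 cm × 1/2.54 = 22.64 inches.
21/4 = 5.25 sts per in; 22.64 × 5.25 = 118.85 sts.
Nearest multiple of 12 → 120.
26 cm = 10.24 inches; × 7 = 71.65 → 72 rows.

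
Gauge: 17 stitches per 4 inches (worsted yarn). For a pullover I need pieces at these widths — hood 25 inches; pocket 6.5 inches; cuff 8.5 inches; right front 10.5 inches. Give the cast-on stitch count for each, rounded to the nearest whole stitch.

hood 106; pocket 28; cuff 36; right front 45.

Rate = 17/4 = 4.25 sts per in.
hood: 25 × 4.25 = 106.25 → 106.
pocket: 6.5 × 4.25 = 27.62 → 28.
cuff: 8.5 × 4.25 = 36.12 → 36.
right front: 10.5 × 4.25 = 44.62 → 45.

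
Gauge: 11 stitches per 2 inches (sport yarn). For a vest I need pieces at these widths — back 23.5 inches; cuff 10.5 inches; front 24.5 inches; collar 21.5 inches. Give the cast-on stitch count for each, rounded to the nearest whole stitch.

Rate = 11/2 = 5.5 sts per in.
back: 23.5 × 5.5 = 129.25 → 129.
cuff: 10.5 × 5.5 = 57.75 → 58.
front: 24.5 × 5.5 = 134.75 → 135.
collar: 21.5 × 5.5 = 118.25 → 118.

back 129; cuff 58; front 135; collar 118.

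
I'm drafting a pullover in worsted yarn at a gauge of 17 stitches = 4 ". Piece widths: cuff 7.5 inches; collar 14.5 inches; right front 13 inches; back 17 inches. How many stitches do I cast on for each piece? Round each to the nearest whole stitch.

cuff 32; collar 62; right front 55; back 72.

Rate = 17/4 = 4.25 sts per in.
cuff: 7.5 × 4.25 = 31.88 → 32.
collar: 14.5 × 4.25 = 61.62 → 62.
right front: 13 × 4.25 = 55.25 → 55.
back: 17 × 4.25 = 72.25 → 72.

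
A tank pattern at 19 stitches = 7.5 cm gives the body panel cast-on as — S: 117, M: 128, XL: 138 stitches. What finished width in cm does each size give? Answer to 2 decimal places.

S 46.18 cm; M 50.53 cm; XL 54.47 cm.

19/7.5 = 2.533 sts per cm.
S: 117 / 2.533 = 46.184 → 46.18 cm.
M: 128 / 2.533 = 50.526 → 50.53 cm.
XL: 138 / 2.533 = 54.474 → 54.47 cm.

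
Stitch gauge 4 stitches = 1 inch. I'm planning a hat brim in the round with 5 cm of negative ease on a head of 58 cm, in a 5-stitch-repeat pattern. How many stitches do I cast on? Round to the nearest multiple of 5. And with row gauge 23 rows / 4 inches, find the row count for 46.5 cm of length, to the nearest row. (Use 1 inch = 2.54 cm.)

Cast on 85 stitches; work 105 rows.

Finished = 58 − 5 = 53 cm.
53 cm × 1/2.54 = 20.87 inches.
4/1 = 4 sts per in; 20.87 × 4 = 83.46 sts.
Nearest multiple of 5 → 85.
46.5 cm = 18.31 inches; × 5.75 = 105.27 → 105 rows.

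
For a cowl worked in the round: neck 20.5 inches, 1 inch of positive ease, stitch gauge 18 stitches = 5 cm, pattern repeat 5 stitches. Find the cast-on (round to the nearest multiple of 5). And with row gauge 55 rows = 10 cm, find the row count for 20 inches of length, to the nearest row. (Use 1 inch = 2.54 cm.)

Finished = 20.5 + 1 = 21.5 inches.
21.5 inches × 2.54 = 54.61 cm.
18/5 = 3.6 sts per cm; 54.61 × 3.6 = 196.60 sts.
Nearest multiple of 5 → 195.
20 inches = 50.80 cm; × 5.5 = 279.40 → 279 rows.

Cast on 195 stitches; work 279 rows.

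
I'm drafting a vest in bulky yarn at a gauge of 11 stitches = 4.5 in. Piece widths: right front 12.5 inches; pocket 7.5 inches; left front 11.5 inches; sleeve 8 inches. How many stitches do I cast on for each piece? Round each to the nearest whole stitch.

right front 31; pocket 18; left front 28; sleeve 20.

Rate = 11/4.5 = 2.444 sts per in.
right front: 12.5 × 2.444 = 30.56 → 31.
pocket: 7.5 × 2.444 = 18.33 → 18.
left front: 11.5 × 2.444 = 28.11 → 28.
sleeve: 8 × 2.444 = 19.56 → 20.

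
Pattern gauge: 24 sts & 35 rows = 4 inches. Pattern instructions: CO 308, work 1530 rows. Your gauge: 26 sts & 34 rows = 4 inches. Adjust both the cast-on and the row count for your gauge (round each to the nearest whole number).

Stitches: 308 × 26/24 = 333.67 → 334.
Rows: 1530 × 34/35 = 1486.29 → 1486.

Cast on 334 stitches; work 1486 rows.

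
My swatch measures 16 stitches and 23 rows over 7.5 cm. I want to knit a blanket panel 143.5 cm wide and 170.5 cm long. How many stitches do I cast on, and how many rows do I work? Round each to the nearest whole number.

Cast on 306 stitches and work 523 rows.

Stitch gauge = 16/7.5 = 2.133 sts/cm; 143.5 × 2.133 = 306.13 → 306 sts.
Row gauge = 23/7.5 = 3.067 rows/cm; 170.5 × 3.067 = 522.87 → 523 rows.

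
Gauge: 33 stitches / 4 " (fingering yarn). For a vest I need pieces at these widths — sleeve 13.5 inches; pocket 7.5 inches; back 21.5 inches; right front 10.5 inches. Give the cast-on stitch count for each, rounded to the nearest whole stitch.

sleeve 111; pocket 62; back 177; right front 87.

Rate = 33/4 = 8.25 sts per in.
sleeve: 13.5 × 8.25 = 111.38 → 111.
pocket: 7.5 × 8.25 = 61.88 → 62.
back: 21.5 × 8.25 = 177.38 → 177.
right front: 10.5 × 8.25 = 86.62 → 87.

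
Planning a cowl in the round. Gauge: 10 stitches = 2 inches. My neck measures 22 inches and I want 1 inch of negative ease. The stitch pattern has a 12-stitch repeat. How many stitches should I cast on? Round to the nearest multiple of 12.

108 stitches.

Finished = 22 − 1 = 21 inches.
10 / 2 = 5 sts/in.
21 × 5 = 105.00 sts.
Nearest multiple of 12: 108.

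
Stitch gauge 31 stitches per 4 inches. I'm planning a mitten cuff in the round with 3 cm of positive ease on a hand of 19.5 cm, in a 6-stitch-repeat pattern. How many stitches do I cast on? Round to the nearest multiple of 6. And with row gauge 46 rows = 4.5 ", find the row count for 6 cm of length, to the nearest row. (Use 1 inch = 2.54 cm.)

Finished = 19.5 + 3 = 22.5 cm.
22.5 cm × 1/2.54 = 8.86 inches.
31/4 = 7.75 sts per in; 8.86 × 7.75 = 68.65 sts.
Nearest multiple of 6 → 66.
6 cm = 2.36 inches; × 10.222 = 24.15 → 24 rows.

Cast on 66 stitches; work 24 rows.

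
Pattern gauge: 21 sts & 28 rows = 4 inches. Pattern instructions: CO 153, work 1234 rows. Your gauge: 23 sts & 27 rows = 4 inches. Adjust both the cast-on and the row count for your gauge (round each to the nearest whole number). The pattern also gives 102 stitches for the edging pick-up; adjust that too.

Stitches: 153 × 23/21 = 167.57 → 168.
Rows: 1234 × 27/28 = 1189.93 → 1190.
edging pick-up: 102 × 23/21 = 111.71 → 112.

Cast on 168 stitches; work 1190 rows; edging pick-up 112 stitches.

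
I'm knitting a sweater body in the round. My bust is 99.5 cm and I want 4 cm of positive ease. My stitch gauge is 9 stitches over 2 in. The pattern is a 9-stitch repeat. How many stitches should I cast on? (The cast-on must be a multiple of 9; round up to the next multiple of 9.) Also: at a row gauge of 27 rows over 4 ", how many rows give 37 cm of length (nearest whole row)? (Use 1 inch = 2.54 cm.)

Finished = 99.5 + 4 = 103.5 cm.
103.5 cm × 1/2.54 = 40.75 inches.
9/2 = 4.5 sts per in; 40.75 × 4.5 = 183.37 sts.
Next multiple of 9 → 189.
37 cm = 14.57 inches; × 6.75 = 98.33 → 98 rows.

Cast on 189 stitches; work 98 rows.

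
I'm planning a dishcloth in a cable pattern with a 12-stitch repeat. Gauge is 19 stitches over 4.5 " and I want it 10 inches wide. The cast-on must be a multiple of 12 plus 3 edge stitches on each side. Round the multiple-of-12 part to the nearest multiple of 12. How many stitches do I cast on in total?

19 / 4.5 = 4.222 sts per inch.
10 × 4.222 = 42.22 sts.
Less 6 edge sts → 36.22 for the repeat.
Nearest multiple of 12: 36.
Add back 6 edge sts → 42.

42 stitches.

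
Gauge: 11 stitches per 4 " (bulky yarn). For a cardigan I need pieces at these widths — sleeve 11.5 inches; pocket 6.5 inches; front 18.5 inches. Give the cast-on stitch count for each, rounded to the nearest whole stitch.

Rate = 11/4 = 2.75 sts per in.
sleeve: 11.5 × 2.75 = 31.62 → 32.
pocket: 6.5 × 2.75 = 17.88 → 18.
front: 18.5 × 2.75 = 50.88 → 51.

sleeve 32; pocket 18; front 51.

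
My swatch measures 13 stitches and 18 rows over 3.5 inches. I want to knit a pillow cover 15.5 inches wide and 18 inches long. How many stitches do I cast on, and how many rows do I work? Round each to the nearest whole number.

Cast on 58 stitches and work 93 rows.

Stitch gauge = 13/3.5 = 3.714 sts/in; 15.5 × 3.714 = 57.57 → 58 sts.
Row gauge = 18/3.5 = 5.143 rows/in; 18 × 5.143 = 92.57 → 93 rows.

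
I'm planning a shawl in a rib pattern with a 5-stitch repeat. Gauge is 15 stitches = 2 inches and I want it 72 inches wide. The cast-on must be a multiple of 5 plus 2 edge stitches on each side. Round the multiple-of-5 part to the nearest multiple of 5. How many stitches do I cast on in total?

15 / 2 = 7.5 sts per inch.
72 × 7.5 = 540.00 sts.
Less 4 edge sts → 536.00 for the repeat.
Nearest multiple of 5: 535.
Add back 4 edge sts → 539.

Cast on 539 stitches.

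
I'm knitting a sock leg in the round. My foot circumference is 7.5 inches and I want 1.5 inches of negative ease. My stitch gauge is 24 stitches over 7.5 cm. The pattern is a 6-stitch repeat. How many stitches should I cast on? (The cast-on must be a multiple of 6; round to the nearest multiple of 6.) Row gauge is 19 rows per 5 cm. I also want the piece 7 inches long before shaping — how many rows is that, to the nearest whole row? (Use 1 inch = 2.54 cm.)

Cast on 48 stitches; work 68 rows.

Finished = 7.5 − 1.5 = 6 inches.
6 inches × 2.54 = 15.24 cm.
24/7.5 = 3.2 sts per cm; 15.24 × 3.2 = 48.77 sts.
Nearest multiple of 6 → 48.
7 inches = 17.78 cm; × 3.8 = 67.56 → 68 rows.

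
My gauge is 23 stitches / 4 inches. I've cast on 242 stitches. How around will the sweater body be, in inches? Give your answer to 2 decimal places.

42.09 inches.

23 stitches / 4 inch = 5.75 stitches per inch.
242 / 5.75 = 42.087 inches.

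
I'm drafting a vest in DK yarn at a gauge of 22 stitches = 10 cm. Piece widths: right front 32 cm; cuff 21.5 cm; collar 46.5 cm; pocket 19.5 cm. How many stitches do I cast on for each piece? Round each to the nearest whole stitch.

right front 70; cuff 47; collar 102; pocket 43.

Rate = 22/10 = 2.2 sts per cm.
right front: 32 × 2.2 = 70.40 → 70.
cuff: 21.5 × 2.2 = 47.30 → 47.
collar: 46.5 × 2.2 = 102.30 → 102.
pocket: 19.5 × 2.2 = 42.90 → 43.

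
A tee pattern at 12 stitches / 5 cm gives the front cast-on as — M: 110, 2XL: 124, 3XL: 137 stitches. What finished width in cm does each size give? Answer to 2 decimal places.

12/5 = 2.4 sts per cm.
M: 110 / 2.4 = 45.833 → 45.83 cm.
2XL: 124 / 2.4 = 51.667 → 51.67 cm.
3XL: 137 / 2.4 = 57.083 → 57.08 cm.

M 45.83 cm; 2XL 51.67 cm; 3XL 57.08 cm.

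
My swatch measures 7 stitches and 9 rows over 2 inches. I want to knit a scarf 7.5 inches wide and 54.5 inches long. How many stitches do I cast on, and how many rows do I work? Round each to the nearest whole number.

Cast on 26 stitches and work 245 rows.

Stitch gauge = 7/2 = 3.5 sts/in; 7.5 × 3.5 = 26.25 → 26 sts.
Row gauge = 9/2 = 4.5 rows/in; 54.5 × 4.5 = 245.25 → 245 rows.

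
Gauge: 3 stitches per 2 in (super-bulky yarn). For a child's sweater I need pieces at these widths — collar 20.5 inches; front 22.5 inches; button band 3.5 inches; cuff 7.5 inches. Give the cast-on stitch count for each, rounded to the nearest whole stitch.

collar 31; front 34; button band 5; cuff 11.

Rate = 3/2 = 1.5 sts per in.
collar: 20.5 × 1.5 = 30.75 → 31.
front: 22.5 × 1.5 = 33.75 → 34.
button band: 3.5 × 1.5 = 5.25 → 5.
cuff: 7.5 × 1.5 = 11.25 → 11.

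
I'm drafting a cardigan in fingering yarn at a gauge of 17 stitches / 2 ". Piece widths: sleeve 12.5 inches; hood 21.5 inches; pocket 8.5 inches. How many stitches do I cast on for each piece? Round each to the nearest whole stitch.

Rate = 17/2 = 8.5 sts per in.
sleeve: 12.5 × 8.5 = 106.25 → 106.
hood: 21.5 × 8.5 = 182.75 → 183.
pocket: 8.5 × 8.5 = 72.25 → 72.

sleeve 106; hood 183; pocket 72.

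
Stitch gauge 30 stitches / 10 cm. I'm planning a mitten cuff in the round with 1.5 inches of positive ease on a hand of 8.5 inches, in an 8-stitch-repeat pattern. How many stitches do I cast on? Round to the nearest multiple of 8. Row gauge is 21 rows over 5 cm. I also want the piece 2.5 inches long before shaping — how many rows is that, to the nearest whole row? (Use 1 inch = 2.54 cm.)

Cast on 80 stitches; work 27 rows.

Finished = 8.5 + 1.5 = 10 inches.
10 inches × 2.54 = 25.40 cm.
30/10 = 3 sts per cm; 25.40 × 3 = 76.20 sts.
Nearest multiple of 8 → 80.
2.5 inches = 6.35 cm; × 4.2 = 26.67 → 27 rows.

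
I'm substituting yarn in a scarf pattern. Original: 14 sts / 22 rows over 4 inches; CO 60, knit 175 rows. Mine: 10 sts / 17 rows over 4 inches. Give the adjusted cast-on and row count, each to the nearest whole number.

Stitches: 60 × 10/14 = 42.86 → 43.
Rows: 175 × 17/22 = 135.23 → 135.

Cast on 43 stitches; work 135 rows.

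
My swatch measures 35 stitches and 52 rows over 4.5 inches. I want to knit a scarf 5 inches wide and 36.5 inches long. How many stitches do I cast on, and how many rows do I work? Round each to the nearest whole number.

Cast on 39 stitches and work 422 rows.

Stitch gauge = 35/4.5 = 7.778 sts/in; 5 × 7.778 = 38.89 → 39 sts.
Row gauge = 52/4.5 = 11.556 rows/in; 36.5 × 11.556 = 421.78 → 422 rows.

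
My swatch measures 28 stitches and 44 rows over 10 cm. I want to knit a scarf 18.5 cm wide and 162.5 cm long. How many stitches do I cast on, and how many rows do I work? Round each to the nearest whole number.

Cast on 52 stitches and work 715 rows.

Stitch gauge = 28/10 = 2.8 sts/cm; 18.5 × 2.8 = 51.80 → 52 sts.
Row gauge = 44/10 = 4.4 rows/cm; 162.5 × 4.4 = 715.00 → 715 rows.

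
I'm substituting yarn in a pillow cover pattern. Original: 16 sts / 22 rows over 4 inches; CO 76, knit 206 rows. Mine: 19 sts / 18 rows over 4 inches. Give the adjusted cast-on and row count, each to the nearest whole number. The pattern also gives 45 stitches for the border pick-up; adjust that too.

Cast on 90 stitches; work 169 rows; border pick-up 53 stitches.

Stitches: 76 × 19/16 = 90.25 → 90.
Rows: 206 × 18/22 = 168.55 → 169.
border pick-up: 45 × 19/16 = 53.44 → 53.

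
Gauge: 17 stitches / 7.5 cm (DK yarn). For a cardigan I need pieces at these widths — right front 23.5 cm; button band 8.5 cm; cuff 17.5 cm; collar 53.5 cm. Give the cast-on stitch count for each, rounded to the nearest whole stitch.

Rate = 17/7.5 = 2.267 sts per cm.
right front: 23.5 × 2.267 = 53.27 → 53.
button band: 8.5 × 2.267 = 19.27 → 19.
cuff: 17.5 × 2.267 = 39.67 → 40.
collar: 53.5 × 2.267 = 121.27 → 121.

right front 53; button band 19; cuff 40; collar 121.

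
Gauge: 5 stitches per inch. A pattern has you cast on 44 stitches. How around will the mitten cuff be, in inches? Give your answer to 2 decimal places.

5 stitches / 1 inch = 5 stitches per inch.
44 / 5 = 8.800 inches.

8.80 inches.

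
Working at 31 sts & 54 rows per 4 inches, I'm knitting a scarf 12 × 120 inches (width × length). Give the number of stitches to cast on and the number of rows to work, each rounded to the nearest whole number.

Cast on 93 stitches and work 1620 rows.

Stitch gauge = 31/4 = 7.75 sts/in; 12 × 7.75 = 93.00 → 93 sts.
Row gauge = 54/4 = 13.5 rows/in; 120 × 13.5 = 1620.00 → 1620 rows.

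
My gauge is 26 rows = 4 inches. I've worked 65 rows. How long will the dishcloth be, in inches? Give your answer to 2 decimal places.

26 rows / 4 inch = 6.5 rows per inch.
65 / 6.5 = 10.000 inches.

10.00 inches.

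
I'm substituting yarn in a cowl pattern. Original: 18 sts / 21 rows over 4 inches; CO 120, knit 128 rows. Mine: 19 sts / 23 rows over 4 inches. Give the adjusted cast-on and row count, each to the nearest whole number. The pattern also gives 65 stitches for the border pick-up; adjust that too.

Stitches: 120 × 19/18 = 126.67 → 127.
Rows: 128 × 23/21 = 140.19 → 140.
border pick-up: 65 × 19/18 = 68.61 → 69.

Cast on 127 stitches; work 140 rows; border pick-up 69 stitches.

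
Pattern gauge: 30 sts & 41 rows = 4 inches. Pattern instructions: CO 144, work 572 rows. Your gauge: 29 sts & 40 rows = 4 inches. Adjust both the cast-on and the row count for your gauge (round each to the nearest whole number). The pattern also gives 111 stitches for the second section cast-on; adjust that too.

Cast on 139 stitches; work 558 rows; second section cast-on 107 stitches.

Stitches: 144 × 29/30 = 139.20 → 139.
Rows: 572 × 40/41 = 558.05 → 558.
second section cast-on: 111 × 29/30 = 107.30 → 107.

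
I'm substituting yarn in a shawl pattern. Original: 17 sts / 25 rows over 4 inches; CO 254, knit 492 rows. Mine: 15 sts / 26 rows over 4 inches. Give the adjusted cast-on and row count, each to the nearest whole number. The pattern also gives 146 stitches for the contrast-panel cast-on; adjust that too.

Cast on 224 stitches; work 512 rows; contrast-panel cast-on 129 stitches.

Stitches: 254 × 15/17 = 224.12 → 224.
Rows: 492 × 26/25 = 511.68 → 512.
contrast-panel cast-on: 146 × 15/17 = 128.82 → 129.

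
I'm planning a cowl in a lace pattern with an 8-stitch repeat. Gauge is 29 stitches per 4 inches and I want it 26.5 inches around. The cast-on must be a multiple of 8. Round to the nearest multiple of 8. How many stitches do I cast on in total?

29 / 4 = 7.25 sts per inch.
26.5 × 7.25 = 192.12 sts.
Nearest multiple of 8: 192.

192 stitches.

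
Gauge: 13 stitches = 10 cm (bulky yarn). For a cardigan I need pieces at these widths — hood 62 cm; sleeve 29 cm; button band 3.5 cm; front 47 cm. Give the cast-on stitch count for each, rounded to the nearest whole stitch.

Rate = 13/10 = 1.3 sts per cm.
hood: 62 × 1.3 = 80.60 → 81.
sleeve: 29 × 1.3 = 37.70 → 38.
button band: 3.5 × 1.3 = 4.55 → 5.
front: 47 × 1.3 = 61.10 → 61.

hood 81; sleeve 38; button band 5; front 61.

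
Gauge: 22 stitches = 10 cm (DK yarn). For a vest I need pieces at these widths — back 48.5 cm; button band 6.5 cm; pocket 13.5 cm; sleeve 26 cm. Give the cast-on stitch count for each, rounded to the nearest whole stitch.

back 107; button band 14; pocket 30; sleeve 57.

Rate = 22/10 = 2.2 sts per cm.
back: 48.5 × 2.2 = 106.70 → 107.
button band: 6.5 × 2.2 = 14.30 → 14.
pocket: 13.5 × 2.2 = 29.70 → 30.
sleeve: 26 × 2.2 = 57.20 → 57.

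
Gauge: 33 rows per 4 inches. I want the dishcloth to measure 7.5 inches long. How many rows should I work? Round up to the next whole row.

33 rows / 4 in = 8.25 rows per inch.
7.5 × 8.25 = 61.88 rows.
Round up → 62.

62 rows.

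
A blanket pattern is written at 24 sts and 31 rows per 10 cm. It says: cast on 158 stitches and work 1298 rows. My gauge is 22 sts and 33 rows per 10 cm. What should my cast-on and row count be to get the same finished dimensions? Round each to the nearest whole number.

Cast on 145 stitches; work 1382 rows.

Stitches: 158 × 22/24 = 144.83 → 145.
Rows: 1298 × 33/31 = 1381.74 → 1382.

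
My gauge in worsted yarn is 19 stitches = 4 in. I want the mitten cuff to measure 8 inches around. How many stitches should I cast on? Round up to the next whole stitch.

19 stitches / 4 in = 4.75 stitches per inch.
8 × 4.75 = 38.00 stitches.

Cast on 38 stitches.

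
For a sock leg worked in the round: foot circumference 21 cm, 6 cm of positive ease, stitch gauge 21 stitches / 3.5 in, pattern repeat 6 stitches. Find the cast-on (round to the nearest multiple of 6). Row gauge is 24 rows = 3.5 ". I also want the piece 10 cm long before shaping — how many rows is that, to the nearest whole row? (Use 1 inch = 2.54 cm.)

Cast on 66 stitches; work 27 rows.

Finished = 21 + 6 = 27 cm.
27 cm × 1/2.54 = 10.63 inches.
21/3.5 = 6 sts per in; 10.63 × 6 = 63.78 sts.
Nearest multiple of 6 → 66.
10 cm = 3.94 inches; × 6.857 = 27.00 → 27 rows.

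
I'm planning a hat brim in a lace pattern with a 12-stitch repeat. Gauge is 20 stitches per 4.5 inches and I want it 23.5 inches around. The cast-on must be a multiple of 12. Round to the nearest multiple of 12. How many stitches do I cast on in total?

20 / 4.5 = 4.444 sts per inch.
23.5 × 4.444 = 104.44 sts.
Nearest multiple of 12: 108.

CO 108 sts.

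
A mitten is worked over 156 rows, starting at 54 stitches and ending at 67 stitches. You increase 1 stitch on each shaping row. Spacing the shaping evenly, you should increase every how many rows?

Increase every 12th row.

Stitches to add: |67 − 54| = 13.
Shaping rows needed: 13 / 1 = 13.
156 rows / 13 = every 12 rows.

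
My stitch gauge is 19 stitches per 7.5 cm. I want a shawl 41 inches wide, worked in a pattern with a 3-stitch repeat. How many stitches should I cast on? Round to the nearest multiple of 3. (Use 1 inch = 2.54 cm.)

41 in = 41 × 2.54 = 104.14 cm.
19 / 7.5 = 2.533 sts/cm.
104.14 × 2.533 = 263.82 sts.
→ 264.

264 stitches.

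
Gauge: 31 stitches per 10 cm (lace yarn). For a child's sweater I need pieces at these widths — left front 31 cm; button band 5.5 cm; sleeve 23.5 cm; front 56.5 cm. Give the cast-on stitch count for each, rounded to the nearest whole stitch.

Rate = 31/10 = 3.1 sts per cm.
left front: 31 × 3.1 = 96.10 → 96.
button band: 5.5 × 3.1 = 17.05 → 17.
sleeve: 23.5 × 3.1 = 72.85 → 73.
front: 56.5 × 3.1 = 175.15 → 175.

left front 96; button band 17; sleeve 73; front 175.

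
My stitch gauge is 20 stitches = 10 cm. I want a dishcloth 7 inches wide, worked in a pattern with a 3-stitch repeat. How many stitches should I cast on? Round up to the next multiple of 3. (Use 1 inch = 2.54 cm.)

7 in = 7 × 2.54 = 17.78 cm.
20 / 10 = 2 sts/cm.
17.78 × 2 = 35.56 sts.
→ 36.

36 stitches.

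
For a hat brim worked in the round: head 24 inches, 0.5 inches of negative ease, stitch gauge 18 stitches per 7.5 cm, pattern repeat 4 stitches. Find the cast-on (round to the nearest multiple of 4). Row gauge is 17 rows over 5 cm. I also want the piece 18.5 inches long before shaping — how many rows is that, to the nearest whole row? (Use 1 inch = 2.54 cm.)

Cast on 144 stitches; work 160 rows.

Finished = 24 − 0.5 = 23.5 inches.
23.5 inches × 2.54 = 59.69 cm.
18/7.5 = 2.4 sts per cm; 59.69 × 2.4 = 143.26 sts.
Nearest multiple of 4 → 144.
18.5 inches = 46.99 cm; × 3.4 = 159.77 → 160 rows.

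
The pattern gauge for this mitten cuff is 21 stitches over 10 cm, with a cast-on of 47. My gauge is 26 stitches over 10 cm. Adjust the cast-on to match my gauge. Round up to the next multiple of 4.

Scale factor = 26 / 21 = 1.238.
47 × 26 / 21 = 58.19 sts.
→ 60 sts.

Cast on 60 stitches.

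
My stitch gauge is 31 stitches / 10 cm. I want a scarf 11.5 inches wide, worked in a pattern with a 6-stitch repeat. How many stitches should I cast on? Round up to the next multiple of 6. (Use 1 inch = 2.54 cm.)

Cast on 96 stitches.

11.5 in = 11.5 × 2.54 = 29.21 cm.
31 / 10 = 3.1 sts/cm.
29.21 × 3.1 = 90.55 sts.
→ 96.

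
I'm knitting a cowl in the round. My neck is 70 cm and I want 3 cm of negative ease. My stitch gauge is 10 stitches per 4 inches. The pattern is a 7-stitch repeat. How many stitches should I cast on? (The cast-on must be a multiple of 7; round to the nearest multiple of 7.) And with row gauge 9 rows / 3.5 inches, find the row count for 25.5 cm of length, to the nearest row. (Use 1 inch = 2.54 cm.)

Finished = 70 − 3 = 67 cm.
67 cm × 1/2.54 = 26.38 inches.
10/4 = 2.5 sts per in; 26.38 × 2.5 = 65.94 sts.
Nearest multiple of 7 → 63.
25.5 cm = 10.04 inches; × 2.571 = 25.82 → 26 rows.

Cast on 63 stitches; work 26 rows.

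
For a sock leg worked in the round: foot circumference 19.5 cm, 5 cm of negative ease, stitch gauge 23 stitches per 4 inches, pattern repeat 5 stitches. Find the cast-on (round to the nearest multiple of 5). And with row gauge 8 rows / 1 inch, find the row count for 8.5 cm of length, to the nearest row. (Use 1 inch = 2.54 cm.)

Finished = 19.5 − 5 = 14.5 cm.
14.5 cm × 1/2.54 = 5.71 inches.
23/4 = 5.75 sts per in; 5.71 × 5.75 = 32.82 sts.
Nearest multiple of 5 → 35.
8.5 cm = 3.35 inches; × 8 = 26.77 → 27 rows.

Cast on 35 stitches; work 27 rows.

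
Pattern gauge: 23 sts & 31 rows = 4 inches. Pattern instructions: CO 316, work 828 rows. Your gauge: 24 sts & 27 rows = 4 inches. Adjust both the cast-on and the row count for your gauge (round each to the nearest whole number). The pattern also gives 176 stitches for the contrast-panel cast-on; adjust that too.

Stitches: 316 × 24/23 = 329.74 → 330.
Rows: 828 × 27/31 = 721.16 → 721.
contrast-panel cast-on: 176 × 24/23 = 183.65 → 184.

Cast on 330 stitches; work 721 rows; contrast-panel cast-on 184 stitches.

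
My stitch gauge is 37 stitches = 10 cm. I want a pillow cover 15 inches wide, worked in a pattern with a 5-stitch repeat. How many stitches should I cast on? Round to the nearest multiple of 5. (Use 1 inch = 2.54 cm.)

15 in = 15 × 2.54 = 38.10 cm.
37 / 10 = 3.7 sts/cm.
38.10 × 3.7 = 140.97 sts.
→ 140.

CO 140 sts.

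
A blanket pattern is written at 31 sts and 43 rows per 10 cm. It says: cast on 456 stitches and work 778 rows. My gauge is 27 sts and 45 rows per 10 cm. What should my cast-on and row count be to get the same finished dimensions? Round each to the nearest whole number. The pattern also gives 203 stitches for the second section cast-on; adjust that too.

Stitches: 456 × 27/31 = 397.16 → 397.
Rows: 778 × 45/43 = 814.19 → 814.
second section cast-on: 203 × 27/31 = 176.81 → 177.

Cast on 397 stitches; work 814 rows; second section cast-on 177 stitches.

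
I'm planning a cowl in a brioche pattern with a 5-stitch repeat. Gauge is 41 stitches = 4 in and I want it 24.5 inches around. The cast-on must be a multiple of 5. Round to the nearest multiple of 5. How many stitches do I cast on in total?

CO 250 sts.

41 / 4 = 10.25 sts per inch.
24.5 × 10.25 = 251.12 sts.
Nearest multiple of 5: 250.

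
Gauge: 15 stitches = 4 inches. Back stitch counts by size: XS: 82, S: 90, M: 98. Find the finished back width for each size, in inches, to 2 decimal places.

15/4 = 3.75 sts per in.
XS: 82 / 3.75 = 21.867 → 21.87 in.
S: 90 / 3.75 = 24.000 → 24.00 in.
M: 98 / 3.75 = 26.133 → 26.13 in.

XS 21.87 inches; S 24.00 inches; M 26.13 inches.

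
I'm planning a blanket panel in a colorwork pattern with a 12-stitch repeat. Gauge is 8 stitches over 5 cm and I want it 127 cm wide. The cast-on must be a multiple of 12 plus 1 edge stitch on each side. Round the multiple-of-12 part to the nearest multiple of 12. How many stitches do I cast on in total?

206 stitches.

8 / 5 = 1.6 sts per cm.
127 × 1.6 = 203.20 sts.
Less 2 edge sts → 201.20 for the repeat.
Nearest multiple of 12: 204.
Add back 2 edge sts → 206.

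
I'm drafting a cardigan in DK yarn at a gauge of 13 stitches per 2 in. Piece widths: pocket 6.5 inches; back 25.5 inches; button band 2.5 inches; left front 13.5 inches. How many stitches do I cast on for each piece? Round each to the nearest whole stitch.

Rate = 13/2 = 6.5 sts per in.
pocket: 6.5 × 6.5 = 42.25 → 42.
back: 25.5 × 6.5 = 165.75 → 166.
button band: 2.5 × 6.5 = 16.25 → 16.
left front: 13.5 × 6.5 = 87.75 → 88.

pocket 42; back 166; button band 16; left front 88.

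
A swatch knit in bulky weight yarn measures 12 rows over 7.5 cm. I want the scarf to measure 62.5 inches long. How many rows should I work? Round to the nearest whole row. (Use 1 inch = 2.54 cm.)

62.5 in = 158.75 cm.
12 rows / 7.5 cm = 1.6 rows per cm.
158.75 × 1.6 = 254.00 rows.

254 rows.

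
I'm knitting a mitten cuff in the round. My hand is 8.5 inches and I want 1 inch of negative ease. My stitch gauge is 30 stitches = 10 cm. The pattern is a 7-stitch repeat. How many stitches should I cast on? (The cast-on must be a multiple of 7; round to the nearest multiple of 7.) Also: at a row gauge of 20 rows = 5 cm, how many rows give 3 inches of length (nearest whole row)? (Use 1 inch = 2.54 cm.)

Finished = 8.5 − 1 = 7.5 inches.
7.5 inches × 2.54 = 19.05 cm.
30/10 = 3 sts per cm; 19.05 × 3 = 57.15 sts.
Nearest multiple of 7 → 56.
3 inches = 7.62 cm; × 4 = 30.48 → 30 rows.

Cast on 56 stitches; work 30 rows.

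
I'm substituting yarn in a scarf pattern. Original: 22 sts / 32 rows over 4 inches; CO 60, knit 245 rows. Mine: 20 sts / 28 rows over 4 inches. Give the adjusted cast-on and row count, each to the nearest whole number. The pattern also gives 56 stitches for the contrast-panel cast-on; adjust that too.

Cast on 55 stitches; work 214 rows; contrast-panel cast-on 51 stitches.

Stitches: 60 × 20/22 = 54.55 → 55.
Rows: 245 × 28/32 = 214.38 → 214.
contrast-panel cast-on: 56 × 20/22 = 50.91 → 51.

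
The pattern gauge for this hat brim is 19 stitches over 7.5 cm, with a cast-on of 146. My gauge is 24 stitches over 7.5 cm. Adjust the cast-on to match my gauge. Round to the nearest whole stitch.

Scale factor = 24 / 19 = 1.263.
146 × 24 / 19 = 184.42 sts.
→ 184 sts.

CO 184 sts.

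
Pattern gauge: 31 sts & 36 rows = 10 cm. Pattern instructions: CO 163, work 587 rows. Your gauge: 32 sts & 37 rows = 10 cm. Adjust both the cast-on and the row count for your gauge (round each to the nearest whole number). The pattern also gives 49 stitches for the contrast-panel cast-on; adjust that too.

Stitches: 163 × 32/31 = 168.26 → 168.
Rows: 587 × 37/36 = 603.31 → 603.
contrast-panel cast-on: 49 × 32/31 = 50.58 → 51.

Cast on 168 stitches; work 603 rows; contrast-panel cast-on 51 stitches.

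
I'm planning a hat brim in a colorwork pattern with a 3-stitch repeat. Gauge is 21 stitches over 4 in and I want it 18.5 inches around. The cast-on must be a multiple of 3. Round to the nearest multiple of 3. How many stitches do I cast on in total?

21 / 4 = 5.25 sts per inch.
18.5 × 5.25 = 97.12 sts.
Nearest multiple of 3: 96.

CO 96 sts.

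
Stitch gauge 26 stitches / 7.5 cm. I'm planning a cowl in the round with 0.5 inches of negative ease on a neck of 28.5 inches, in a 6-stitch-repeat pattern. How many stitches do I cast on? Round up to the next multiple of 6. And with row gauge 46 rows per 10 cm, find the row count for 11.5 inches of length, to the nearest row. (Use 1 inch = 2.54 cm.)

Cast on 252 stitches; work 134 rows.

Finished = 28.5 − 0.5 = 28 inches.
28 inches × 2.54 = 71.12 cm.
26/7.5 = 3.467 sts per cm; 71.12 × 3.467 = 246.55 sts.
Next multiple of 6 → 252.
11.5 inches = 29.21 cm; × 4.6 = 134.37 → 134 rows.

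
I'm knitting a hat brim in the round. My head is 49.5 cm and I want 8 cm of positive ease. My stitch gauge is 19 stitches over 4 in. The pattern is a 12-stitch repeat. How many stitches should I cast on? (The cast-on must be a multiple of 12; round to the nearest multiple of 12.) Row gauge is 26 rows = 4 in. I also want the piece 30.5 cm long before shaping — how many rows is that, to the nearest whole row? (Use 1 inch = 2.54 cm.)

Finished = 49.5 + 8 = 57.5 cm.
57.5 cm × 1/2.54 = 22.64 inches.
19/4 = 4.75 sts per in; 22.64 × 4.75 = 107.53 sts.
Nearest multiple of 12 → 108.
30.5 cm = 12.01 inches; × 6.5 = 78.05 → 78 rows.

Cast on 108 stitches; work 78 rows.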